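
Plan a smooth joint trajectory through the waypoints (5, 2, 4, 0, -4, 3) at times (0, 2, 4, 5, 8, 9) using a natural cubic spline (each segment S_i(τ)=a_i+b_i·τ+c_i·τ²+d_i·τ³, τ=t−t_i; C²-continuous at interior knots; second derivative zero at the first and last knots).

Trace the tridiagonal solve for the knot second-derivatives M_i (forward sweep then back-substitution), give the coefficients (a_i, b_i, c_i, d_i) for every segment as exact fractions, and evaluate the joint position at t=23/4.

  seg 0: a=5 b=-4672/1767 c=0 d=4043/14136
  seg 1: a=2 b=2785/3534 c=4043/2356 d=-2845/3534
  seg 2: a=4 b=-7097/3534 c=-7337/2356 d=7933/7068
  seg 3: a=0 b=-34417/7068 c=149/589 d=727/2356
  seg 4: a=-4 b=17599/3534 c=7139/2356 d=-7139/7068
S(23/4) = -509587/150784

Δ: Δ0=-3/2, Δ1=1, Δ2=-4, Δ3=-4/3, Δ4=7
row 1: diag=8, rhs=15; c'=1/4, d'=15/8
row 2: denom=6−2·1/4=11/2; d'=(-30−2·15/8)/(11/2)=-135/22
row 3: denom=8−1·2/11=86/11; d'=(16−1·-135/22)/(86/11)=487/172
row 4: denom=8−3·33/86=589/86; d'=(50−3·487/172)/(589/86)=7139/1178
back: M4=7139/1178
back: M3=487/172−33/86·7139/1178=298/589
back: M2=-135/22−2/11·298/589=-7337/1178
back: M1=15/8−1/4·-7337/1178=4043/1178
M: M0=0, M1=4043/1178, M2=-7337/1178, M3=298/589, M4=7139/1178, M5=0
seg 0: a=5, c=M0/2=0, d=(M1−M0)/(6·2)=4043/14136, b=Δ0−h0·(2M0+M1)/6=-4672/1767
seg 1: a=2, c=M1/2=4043/2356, d=(M2−M1)/(6·2)=-2845/3534, b=Δ1−h1·(2M1+M2)/6=2785/3534
seg 2: a=4, c=M2/2=-7337/2356, d=(M3−M2)/(6·1)=7933/7068, b=Δ2−h2·(2M2+M3)/6=-7097/3534
seg 3: a=0, c=M3/2=149/589, d=(M4−M3)/(6·3)=727/2356, b=Δ3−h3·(2M3+M4)/6=-34417/7068
seg 4: a=-4, c=M4/2=7139/2356, d=(M5−M4)/(6·1)=-7139/7068, b=Δ4−h4·(2M4+M5)/6=17599/3534
t_q=23/4 → seg 3, τ=3/4; S=0+-34417/7068·τ+149/589·τ²+727/2356·τ³=-509587/150784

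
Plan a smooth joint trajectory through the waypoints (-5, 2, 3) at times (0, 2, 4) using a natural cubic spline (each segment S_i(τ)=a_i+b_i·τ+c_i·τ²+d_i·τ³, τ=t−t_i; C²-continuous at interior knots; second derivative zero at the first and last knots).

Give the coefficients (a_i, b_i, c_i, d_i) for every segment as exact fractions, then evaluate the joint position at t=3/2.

  seg 0: a=-5 b=17/4 c=0 d=-3/16
  seg 1: a=2 b=2 c=-9/8 d=3/16
S(3/2) = 95/128

Δ: Δ0=7/2, Δ1=1/2
row 1: diag=8, rhs=-18; c'=1/4, d'=-9/4
back: M1=-9/4
M: M0=0, M1=-9/4, M2=0
seg 0: a=-5, c=M0/2=0, d=(M1−M0)/(6·2)=-3/16, b=Δ0−h0·(2M0+M1)/6=17/4
seg 1: a=2, c=M1/2=-9/8, d=(M2−M1)/(6·2)=3/16, b=Δ1−h1·(2M1+M2)/6=2
t_q=3/2 → seg 0, τ=3/2; S=-5+17/4·τ+0·τ²+-3/16·τ³=95/128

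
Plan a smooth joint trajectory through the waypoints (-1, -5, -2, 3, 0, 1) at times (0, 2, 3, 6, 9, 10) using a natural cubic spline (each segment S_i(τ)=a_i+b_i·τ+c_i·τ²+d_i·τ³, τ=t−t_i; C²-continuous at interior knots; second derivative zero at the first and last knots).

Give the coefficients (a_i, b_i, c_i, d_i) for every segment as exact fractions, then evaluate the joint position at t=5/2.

  seg 0: a=-1 b=-13622/3657 c=0 d=1577/3657
  seg 1: a=-5 b=5302/3657 c=3154/1219 d=-3793/3657
  seg 2: a=-2 b=12847/3657 c=-639/1219 d=-1001/32913
  seg 3: a=3 b=-1658/3657 c=-2918/3657 d=6755/32913
  seg 4: a=0 b=1099/3657 c=1279/1219 d=-1279/3657
S(5/2) = -36647/9752

Δ: Δ0=-2, Δ1=3, Δ2=5/3, Δ3=-1, Δ4=1
row 1: diag=6, rhs=30; c'=1/6, d'=5
row 2: denom=8−1·1/6=47/6; d'=(-8−1·5)/(47/6)=-78/47
row 3: denom=12−3·18/47=510/47; d'=(-16−3·-78/47)/(510/47)=-259/255
row 4: denom=8−3·47/170=1219/170; d'=(12−3·-259/255)/(1219/170)=2558/1219
back: M4=2558/1219
back: M3=-259/255−47/170·2558/1219=-5836/3657
back: M2=-78/47−18/47·-5836/3657=-1278/1219
back: M1=5−1/6·-1278/1219=6308/1219
M: M0=0, M1=6308/1219, M2=-1278/1219, M3=-5836/3657, M4=2558/1219, M5=0
seg 0: a=-1, c=M0/2=0, d=(M1−M0)/(6·2)=1577/3657, b=Δ0−h0·(2M0+M1)/6=-13622/3657
seg 1: a=-5, c=M1/2=3154/1219, d=(M2−M1)/(6·1)=-3793/3657, b=Δ1−h1·(2M1+M2)/6=5302/3657
seg 2: a=-2, c=M2/2=-639/1219, d=(M3−M2)/(6·3)=-1001/32913, b=Δ2−h2·(2M2+M3)/6=12847/3657
seg 3: a=3, c=M3/2=-2918/3657, d=(M4−M3)/(6·3)=6755/32913, b=Δ3−h3·(2M3+M4)/6=-1658/3657
seg 4: a=0, c=M4/2=1279/1219, d=(M5−M4)/(6·1)=-1279/3657, b=Δ4−h4·(2M4+M5)/6=1099/3657
t_q=5/2 → seg 1, τ=1/2; S=-5+5302/3657·τ+3154/1219·τ²+-3793/3657·τ³=-36647/9752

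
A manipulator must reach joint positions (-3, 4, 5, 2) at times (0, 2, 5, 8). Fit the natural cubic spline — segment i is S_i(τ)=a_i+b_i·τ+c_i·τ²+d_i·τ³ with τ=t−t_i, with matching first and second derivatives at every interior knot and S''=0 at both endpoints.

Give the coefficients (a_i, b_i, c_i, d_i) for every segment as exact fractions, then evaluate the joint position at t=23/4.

Δ: Δ0=7/2, Δ1=1/3, Δ2=-1
row 1: diag=10, rhs=-19; c'=3/10, d'=-19/10
row 2: denom=12−3·3/10=111/10; d'=(-8−3·-19/10)/(111/10)=-23/111
back: M2=-23/111
back: M1=-19/10−3/10·-23/111=-68/37
M: M0=0, M1=-68/37, M2=-23/111, M3=0
seg 0: a=-3, c=M0/2=0, d=(M1−M0)/(6·2)=-17/111, b=Δ0−h0·(2M0+M1)/6=913/222
seg 1: a=4, c=M1/2=-34/37, d=(M2−M1)/(6·3)=181/1998, b=Δ1−h1·(2M1+M2)/6=505/222
seg 2: a=5, c=M2/2=-23/222, d=(M3−M2)/(6·3)=23/1998, b=Δ2−h2·(2M2+M3)/6=-88/111
t_q=23/4 → seg 2, τ=3/4; S=5+-88/111·τ+-23/222·τ²+23/1998·τ³=20611/4736

  seg 0: a=-3 b=913/222 c=0 d=-17/111
  seg 1: a=4 b=505/222 c=-34/37 d=181/1998
  seg 2: a=5 b=-88/111 c=-23/222 d=23/1998
S(23/4) = 20611/4736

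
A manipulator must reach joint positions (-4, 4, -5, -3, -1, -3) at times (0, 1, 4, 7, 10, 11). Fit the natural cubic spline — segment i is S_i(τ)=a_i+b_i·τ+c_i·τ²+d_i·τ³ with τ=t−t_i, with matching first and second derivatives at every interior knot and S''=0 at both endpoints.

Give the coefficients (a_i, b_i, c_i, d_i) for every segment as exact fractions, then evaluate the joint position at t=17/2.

  seg 0: a=-4 b=22507/2331 c=0 d=-3859/2331
  seg 1: a=4 b=10930/2331 c=-3859/777 d=16808/20979
  seg 2: a=-5 b=-8108/2331 c=5231/2331 d=-163/567
  seg 3: a=-3 b=5185/2331 c=-800/2331 d=-1231/20979
  seg 4: a=-1 b=-3308/2331 c=-677/777 d=677/2331
S(17/2) = -1313/2072

Δ: Δ0=8, Δ1=-3, Δ2=2/3, Δ3=2/3, Δ4=-2
row 1: diag=8, rhs=-66; c'=3/8, d'=-33/4
row 2: denom=12−3·3/8=87/8; d'=(22−3·-33/4)/(87/8)=374/87
row 3: denom=12−3·8/29=324/29; d'=(0−3·374/87)/(324/29)=-187/162
row 4: denom=8−3·29/108=259/36; d'=(-16−3·-187/162)/(259/36)=-1354/777
back: M4=-1354/777
back: M3=-187/162−29/108·-1354/777=-1600/2331
back: M2=374/87−8/29·-1600/2331=10462/2331
back: M1=-33/4−3/8·10462/2331=-7718/777
M: M0=0, M1=-7718/777, M2=10462/2331, M3=-1600/2331, M4=-1354/777, M5=0
seg 0: a=-4, c=M0/2=0, d=(M1−M0)/(6·1)=-3859/2331, b=Δ0−h0·(2M0+M1)/6=22507/2331
seg 1: a=4, c=M1/2=-3859/777, d=(M2−M1)/(6·3)=16808/20979, b=Δ1−h1·(2M1+M2)/6=10930/2331
seg 2: a=-5, c=M2/2=5231/2331, d=(M3−M2)/(6·3)=-163/567, b=Δ2−h2·(2M2+M3)/6=-8108/2331
seg 3: a=-3, c=M3/2=-800/2331, d=(M4−M3)/(6·3)=-1231/20979, b=Δ3−h3·(2M3+M4)/6=5185/2331
seg 4: a=-1, c=M4/2=-677/777, d=(M5−M4)/(6·1)=677/2331, b=Δ4−h4·(2M4+M5)/6=-3308/2331
t_q=17/2 → seg 3, τ=3/2; S=-3+5185/2331·τ+-800/2331·τ²+-1231/20979·τ³=-1313/2072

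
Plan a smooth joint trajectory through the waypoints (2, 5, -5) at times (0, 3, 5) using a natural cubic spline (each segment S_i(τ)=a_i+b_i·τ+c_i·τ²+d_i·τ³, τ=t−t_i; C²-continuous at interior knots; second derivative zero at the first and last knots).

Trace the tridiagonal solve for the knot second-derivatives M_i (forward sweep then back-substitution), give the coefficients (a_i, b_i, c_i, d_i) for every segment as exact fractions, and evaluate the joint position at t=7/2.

  seg 0: a=2 b=14/5 c=0 d=-1/5
  seg 1: a=5 b=-13/5 c=-9/5 d=3/10
S(7/2) = 263/80

Δ: Δ0=1, Δ1=-5
row 1: diag=10, rhs=-36; c'=1/5, d'=-18/5
back: M1=-18/5
M: M0=0, M1=-18/5, M2=0
seg 0: a=2, c=M0/2=0, d=(M1−M0)/(6·3)=-1/5, b=Δ0−h0·(2M0+M1)/6=14/5
seg 1: a=5, c=M1/2=-9/5, d=(M2−M1)/(6·2)=3/10, b=Δ1−h1·(2M1+M2)/6=-13/5
t_q=7/2 → seg 1, τ=1/2; S=5+-13/5·τ+-9/5·τ²+3/10·τ³=263/80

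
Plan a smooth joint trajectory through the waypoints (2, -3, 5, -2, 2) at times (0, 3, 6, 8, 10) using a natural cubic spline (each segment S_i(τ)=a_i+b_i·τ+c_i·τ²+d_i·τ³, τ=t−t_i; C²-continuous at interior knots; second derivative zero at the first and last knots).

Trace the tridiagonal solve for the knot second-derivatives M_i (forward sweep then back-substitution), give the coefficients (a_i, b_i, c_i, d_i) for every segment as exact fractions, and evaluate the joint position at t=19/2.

  seg 0: a=2 b=-977/280 c=0 d=1531/7560
  seg 1: a=-3 b=277/140 c=1531/840 d=-803/1512
  seg 2: a=5 b=-57/40 c=-207/70 d=215/224
  seg 3: a=-2 b=-243/140 c=1569/560 d=-523/1120
S(19/2) = 223/1792

Δ: Δ0=-5/3, Δ1=8/3, Δ2=-7/2, Δ3=2
row 1: diag=12, rhs=26; c'=1/4, d'=13/6
row 2: denom=10−3·1/4=37/4; d'=(-37−3·13/6)/(37/4)=-174/37
row 3: denom=8−2·8/37=280/37; d'=(33−2·-174/37)/(280/37)=1569/280
back: M3=1569/280
back: M2=-174/37−8/37·1569/280=-207/35
back: M1=13/6−1/4·-207/35=1531/420
M: M0=0, M1=1531/420, M2=-207/35, M3=1569/280, M4=0
seg 0: a=2, c=M0/2=0, d=(M1−M0)/(6·3)=1531/7560, b=Δ0−h0·(2M0+M1)/6=-977/280
seg 1: a=-3, c=M1/2=1531/840, d=(M2−M1)/(6·3)=-803/1512, b=Δ1−h1·(2M1+M2)/6=277/140
seg 2: a=5, c=M2/2=-207/70, d=(M3−M2)/(6·2)=215/224, b=Δ2−h2·(2M2+M3)/6=-57/40
seg 3: a=-2, c=M3/2=1569/560, d=(M4−M3)/(6·2)=-523/1120, b=Δ3−h3·(2M3+M4)/6=-243/140
t_q=19/2 → seg 3, τ=3/2; S=-2+-243/140·τ+1569/560·τ²+-523/1120·τ³=223/1792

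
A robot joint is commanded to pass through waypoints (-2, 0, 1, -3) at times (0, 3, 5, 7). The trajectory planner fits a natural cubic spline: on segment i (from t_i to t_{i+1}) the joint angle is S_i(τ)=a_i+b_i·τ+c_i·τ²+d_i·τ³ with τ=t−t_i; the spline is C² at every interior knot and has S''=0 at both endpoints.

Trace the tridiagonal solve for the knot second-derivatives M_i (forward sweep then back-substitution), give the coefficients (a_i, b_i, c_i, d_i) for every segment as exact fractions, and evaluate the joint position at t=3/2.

Δ: Δ0=2/3, Δ1=1/2, Δ2=-2
row 1: diag=10, rhs=-1; c'=1/5, d'=-1/10
row 2: denom=8−2·1/5=38/5; d'=(-15−2·-1/10)/(38/5)=-37/19
back: M2=-37/19
back: M1=-1/10−1/5·-37/19=11/38
M: M0=0, M1=11/38, M2=-37/19, M3=0
seg 0: a=-2, c=M0/2=0, d=(M1−M0)/(6·3)=11/684, b=Δ0−h0·(2M0+M1)/6=119/228
seg 1: a=0, c=M1/2=11/76, d=(M2−M1)/(6·2)=-85/456, b=Δ1−h1·(2M1+M2)/6=109/114
seg 2: a=1, c=M2/2=-37/38, d=(M3−M2)/(6·2)=37/228, b=Δ2−h2·(2M2+M3)/6=-40/57
t_q=3/2 → seg 0, τ=3/2; S=-2+119/228·τ+0·τ²+11/684·τ³=-707/608

  seg 0: a=-2 b=119/228 c=0 d=11/684
  seg 1: a=0 b=109/114 c=11/76 d=-85/456
  seg 2: a=1 b=-40/57 c=-37/38 d=37/228
S(3/2) = -707/608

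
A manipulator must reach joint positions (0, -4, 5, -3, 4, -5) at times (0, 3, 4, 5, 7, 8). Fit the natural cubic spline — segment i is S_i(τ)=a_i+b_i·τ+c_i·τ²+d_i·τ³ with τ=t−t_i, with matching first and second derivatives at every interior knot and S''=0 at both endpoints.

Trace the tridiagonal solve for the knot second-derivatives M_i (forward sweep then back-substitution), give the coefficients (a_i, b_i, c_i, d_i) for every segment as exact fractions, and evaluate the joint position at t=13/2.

Δ: Δ0=-4/3, Δ1=9, Δ2=-8, Δ3=7/2, Δ4=-9
row 1: diag=8, rhs=62; c'=1/8, d'=31/4
row 2: denom=4−1·1/8=31/8; d'=(-102−1·31/4)/(31/8)=-878/31
row 3: denom=6−1·8/31=178/31; d'=(69−1·-878/31)/(178/31)=3017/178
row 4: denom=6−2·31/89=472/89; d'=(-75−2·3017/178)/(472/89)=-2423/118
back: M4=-2423/118
back: M3=3017/178−31/89·-2423/118=1422/59
back: M2=-878/31−8/31·1422/59=-2038/59
back: M1=31/4−1/8·-2038/59=712/59
M: M0=0, M1=712/59, M2=-2038/59, M3=1422/59, M4=-2423/118, M5=0
seg 0: a=0, c=M0/2=0, d=(M1−M0)/(6·3)=356/531, b=Δ0−h0·(2M0+M1)/6=-1304/177
seg 1: a=-4, c=M1/2=356/59, d=(M2−M1)/(6·1)=-1375/177, b=Δ1−h1·(2M1+M2)/6=1900/177
seg 2: a=5, c=M2/2=-1019/59, d=(M3−M2)/(6·1)=1730/177, b=Δ2−h2·(2M2+M3)/6=-89/177
seg 3: a=-3, c=M3/2=711/59, d=(M4−M3)/(6·2)=-5267/1416, b=Δ3−h3·(2M3+M4)/6=-1013/177
seg 4: a=4, c=M4/2=-2423/236, d=(M5−M4)/(6·1)=2423/708, b=Δ4−h4·(2M4+M5)/6=-763/354
t_q=13/2 → seg 3, τ=3/2; S=-3+-1013/177·τ+711/59·τ²+-5267/1416·τ³=11237/3776

  seg 0: a=0 b=-1304/177 c=0 d=356/531
  seg 1: a=-4 b=1900/177 c=356/59 d=-1375/177
  seg 2: a=5 b=-89/177 c=-1019/59 d=1730/177
  seg 3: a=-3 b=-1013/177 c=711/59 d=-5267/1416
  seg 4: a=4 b=-763/354 c=-2423/236 d=2423/708
S(13/2) = 11237/3776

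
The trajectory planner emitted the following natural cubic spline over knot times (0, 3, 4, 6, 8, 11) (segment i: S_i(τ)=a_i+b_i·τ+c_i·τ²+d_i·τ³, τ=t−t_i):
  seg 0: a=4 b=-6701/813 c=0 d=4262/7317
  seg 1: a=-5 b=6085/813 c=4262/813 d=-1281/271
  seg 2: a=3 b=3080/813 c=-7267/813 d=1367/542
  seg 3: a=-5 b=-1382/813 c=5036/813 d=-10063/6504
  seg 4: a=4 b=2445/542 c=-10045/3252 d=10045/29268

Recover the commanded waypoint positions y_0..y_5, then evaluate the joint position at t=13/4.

y_0=4 y_1=-5 y_2=3 y_3=-5 y_4=4 y_5=-1
S(13/4) = -49865/17344

y_0 = S_0(0) = a_0 = 4
y_1 = S_1(0) = a_1 = -5
y_2 = S_2(0) = a_2 = 3
y_3 = S_3(0) = a_3 = -5
y_4 = S_4(0) = a_4 = 4
y_5 = S_4(3) = -1
t_q=13/4 is in segment 1 (τ=1/4); S_1(τ)=-49865/17344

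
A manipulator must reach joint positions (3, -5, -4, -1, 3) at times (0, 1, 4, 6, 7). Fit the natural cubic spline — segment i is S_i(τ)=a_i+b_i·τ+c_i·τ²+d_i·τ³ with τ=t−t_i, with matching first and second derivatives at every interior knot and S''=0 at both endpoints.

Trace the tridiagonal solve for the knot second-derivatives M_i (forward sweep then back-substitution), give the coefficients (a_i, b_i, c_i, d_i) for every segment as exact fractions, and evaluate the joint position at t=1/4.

  seg 0: a=3 b=-5419/591 c=0 d=691/591
  seg 1: a=-5 b=-3346/591 c=691/197 d=-892/1773
  seg 2: a=-4 b=1064/591 c=-201/197 d=2057/4728
  seg 3: a=-1 b=3475/1182 c=1253/788 d=-1253/2364
S(1/4) = 9153/12608

Δ: Δ0=-8, Δ1=1/3, Δ2=3/2, Δ3=4
row 1: diag=8, rhs=50; c'=3/8, d'=25/4
row 2: denom=10−3·3/8=71/8; d'=(7−3·25/4)/(71/8)=-94/71
row 3: denom=6−2·16/71=394/71; d'=(15−2·-94/71)/(394/71)=1253/394
back: M3=1253/394
back: M2=-94/71−16/71·1253/394=-402/197
back: M1=25/4−3/8·-402/197=1382/197
M: M0=0, M1=1382/197, M2=-402/197, M3=1253/394, M4=0
seg 0: a=3, c=M0/2=0, d=(M1−M0)/(6·1)=691/591, b=Δ0−h0·(2M0+M1)/6=-5419/591
seg 1: a=-5, c=M1/2=691/197, d=(M2−M1)/(6·3)=-892/1773, b=Δ1−h1·(2M1+M2)/6=-3346/591
seg 2: a=-4, c=M2/2=-201/197, d=(M3−M2)/(6·2)=2057/4728, b=Δ2−h2·(2M2+M3)/6=1064/591
seg 3: a=-1, c=M3/2=1253/788, d=(M4−M3)/(6·1)=-1253/2364, b=Δ3−h3·(2M3+M4)/6=3475/1182
t_q=1/4 → seg 0, τ=1/4; S=3+-5419/591·τ+0·τ²+691/591·τ³=9153/12608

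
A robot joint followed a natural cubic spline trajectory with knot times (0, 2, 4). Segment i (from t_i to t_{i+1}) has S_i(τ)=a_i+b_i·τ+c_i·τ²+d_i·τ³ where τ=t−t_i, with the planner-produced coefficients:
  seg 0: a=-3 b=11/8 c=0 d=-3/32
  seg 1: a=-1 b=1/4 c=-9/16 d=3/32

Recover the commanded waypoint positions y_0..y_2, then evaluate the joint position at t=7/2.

y_0=-3 y_1=-1 y_2=-2
S(7/2) = -403/256

y_0 = S_0(0) = a_0 = -3
y_1 = S_1(0) = a_1 = -1
y_2 = S_1(2) = -2
t_q=7/2 is in segment 1 (τ=3/2); S_1(τ)=-403/256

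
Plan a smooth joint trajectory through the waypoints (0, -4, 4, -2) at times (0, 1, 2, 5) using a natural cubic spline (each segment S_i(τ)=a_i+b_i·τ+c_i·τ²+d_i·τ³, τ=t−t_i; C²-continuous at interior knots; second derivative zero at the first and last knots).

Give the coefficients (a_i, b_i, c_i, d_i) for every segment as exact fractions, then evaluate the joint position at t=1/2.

Δ: Δ0=-4, Δ1=8, Δ2=-2
row 1: diag=4, rhs=72; c'=1/4, d'=18
row 2: denom=8−1·1/4=31/4; d'=(-60−1·18)/(31/4)=-312/31
back: M2=-312/31
back: M1=18−1/4·-312/31=636/31
M: M0=0, M1=636/31, M2=-312/31, M3=0
seg 0: a=0, c=M0/2=0, d=(M1−M0)/(6·1)=106/31, b=Δ0−h0·(2M0+M1)/6=-230/31
seg 1: a=-4, c=M1/2=318/31, d=(M2−M1)/(6·1)=-158/31, b=Δ1−h1·(2M1+M2)/6=88/31
seg 2: a=4, c=M2/2=-156/31, d=(M3−M2)/(6·3)=52/93, b=Δ2−h2·(2M2+M3)/6=250/31
t_q=1/2 → seg 0, τ=1/2; S=0+-230/31·τ+0·τ²+106/31·τ³=-407/124

  seg 0: a=0 b=-230/31 c=0 d=106/31
  seg 1: a=-4 b=88/31 c=318/31 d=-158/31
  seg 2: a=4 b=250/31 c=-156/31 d=52/93
S(1/2) = -407/124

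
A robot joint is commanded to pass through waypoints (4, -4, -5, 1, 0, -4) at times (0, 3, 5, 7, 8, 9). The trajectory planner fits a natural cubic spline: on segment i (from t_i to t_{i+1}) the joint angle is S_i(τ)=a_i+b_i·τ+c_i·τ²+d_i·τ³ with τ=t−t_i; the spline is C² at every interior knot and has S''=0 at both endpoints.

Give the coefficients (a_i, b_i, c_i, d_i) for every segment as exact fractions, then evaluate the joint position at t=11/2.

Δ: Δ0=-8/3, Δ1=-1/2, Δ2=3, Δ3=-1, Δ4=-4
row 1: diag=10, rhs=13; c'=1/5, d'=13/10
row 2: denom=8−2·1/5=38/5; d'=(21−2·13/10)/(38/5)=46/19
row 3: denom=6−2·5/19=104/19; d'=(-24−2·46/19)/(104/19)=-137/26
row 4: denom=4−1·19/104=397/104; d'=(-18−1·-137/26)/(397/104)=-1324/397
back: M4=-1324/397
back: M3=-137/26−19/104·-1324/397=-1850/397
back: M2=46/19−5/19·-1850/397=1448/397
back: M1=13/10−1/5·1448/397=453/794
M: M0=0, M1=453/794, M2=1448/397, M3=-1850/397, M4=-1324/397, M5=0
seg 0: a=4, c=M0/2=0, d=(M1−M0)/(6·3)=151/4764, b=Δ0−h0·(2M0+M1)/6=-14063/4764
seg 1: a=-4, c=M1/2=453/1588, d=(M2−M1)/(6·2)=2443/9528, b=Δ1−h1·(2M1+M2)/6=-4993/2382
seg 2: a=-5, c=M2/2=724/397, d=(M3−M2)/(6·2)=-1649/2382, b=Δ2−h2·(2M2+M3)/6=2527/1191
seg 3: a=1, c=M3/2=-925/397, d=(M4−M3)/(6·1)=263/1191, b=Δ3−h3·(2M3+M4)/6=1321/1191
seg 4: a=0, c=M4/2=-662/397, d=(M5−M4)/(6·1)=662/1191, b=Δ4−h4·(2M4+M5)/6=-3440/1191
t_q=11/2 → seg 2, τ=1/2; S=-5+2527/1191·τ+724/397·τ²+-1649/2382·τ³=-22675/6352

  seg 0: a=4 b=-14063/4764 c=0 d=151/4764
  seg 1: a=-4 b=-4993/2382 c=453/1588 d=2443/9528
  seg 2: a=-5 b=2527/1191 c=724/397 d=-1649/2382
  seg 3: a=1 b=1321/1191 c=-925/397 d=263/1191
  seg 4: a=0 b=-3440/1191 c=-662/397 d=662/1191
S(11/2) = -22675/6352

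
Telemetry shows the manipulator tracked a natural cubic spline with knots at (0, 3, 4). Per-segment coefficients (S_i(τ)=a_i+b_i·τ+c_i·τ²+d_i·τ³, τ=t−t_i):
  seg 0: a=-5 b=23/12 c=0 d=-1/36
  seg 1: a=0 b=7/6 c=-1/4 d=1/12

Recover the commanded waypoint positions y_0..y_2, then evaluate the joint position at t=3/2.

y_0=-5 y_1=0 y_2=1
S(3/2) = -71/32

y_0 = S_0(0) = a_0 = -5
y_1 = S_1(0) = a_1 = 0
y_2 = S_1(1) = 1
t_q=3/2 is in segment 0 (τ=3/2); S_0(τ)=-71/32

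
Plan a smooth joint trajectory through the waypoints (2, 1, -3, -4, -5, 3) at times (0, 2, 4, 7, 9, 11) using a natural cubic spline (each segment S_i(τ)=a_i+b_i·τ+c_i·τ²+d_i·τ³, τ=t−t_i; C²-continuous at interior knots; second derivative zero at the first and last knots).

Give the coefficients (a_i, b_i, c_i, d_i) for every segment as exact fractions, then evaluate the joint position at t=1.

Δ: Δ0=-1/2, Δ1=-2, Δ2=-1/3, Δ3=-1/2, Δ4=4
row 1: diag=8, rhs=-9; c'=1/4, d'=-9/8
row 2: denom=10−2·1/4=19/2; d'=(10−2·-9/8)/(19/2)=49/38
row 3: denom=10−3·6/19=172/19; d'=(-1−3·49/38)/(172/19)=-185/344
row 4: denom=8−2·19/86=325/43; d'=(27−2·-185/344)/(325/43)=4829/1300
back: M4=4829/1300
back: M3=-185/344−19/86·4829/1300=-883/650
back: M2=49/38−6/19·-883/650=1117/650
back: M1=-9/8−1/4·1117/650=-2021/1300
M: M0=0, M1=-2021/1300, M2=1117/650, M3=-883/650, M4=4829/1300, M5=0
seg 0: a=2, c=M0/2=0, d=(M1−M0)/(6·2)=-2021/15600, b=Δ0−h0·(2M0+M1)/6=71/3900
seg 1: a=1, c=M1/2=-2021/2600, d=(M2−M1)/(6·2)=851/3120, b=Δ1−h1·(2M1+M2)/6=-1498/975
seg 2: a=-3, c=M2/2=1117/1300, d=(M3−M2)/(6·3)=-20/117, b=Δ2−h2·(2M2+M3)/6=-5353/3900
seg 3: a=-4, c=M3/2=-883/1300, d=(M4−M3)/(6·2)=1319/3120, b=Δ3−h3·(2M3+M4)/6=-3247/3900
seg 4: a=-5, c=M4/2=4829/2600, d=(M5−M4)/(6·2)=-4829/15600, b=Δ4−h4·(2M4+M5)/6=2971/1950
t_q=1 → seg 0, τ=1; S=2+71/3900·τ+0·τ²+-2021/15600·τ³=9821/5200

  seg 0: a=2 b=71/3900 c=0 d=-2021/15600
  seg 1: a=1 b=-1498/975 c=-2021/2600 d=851/3120
  seg 2: a=-3 b=-5353/3900 c=1117/1300 d=-20/117
  seg 3: a=-4 b=-3247/3900 c=-883/1300 d=1319/3120
  seg 4: a=-5 b=2971/1950 c=4829/2600 d=-4829/15600
S(1) = 9821/5200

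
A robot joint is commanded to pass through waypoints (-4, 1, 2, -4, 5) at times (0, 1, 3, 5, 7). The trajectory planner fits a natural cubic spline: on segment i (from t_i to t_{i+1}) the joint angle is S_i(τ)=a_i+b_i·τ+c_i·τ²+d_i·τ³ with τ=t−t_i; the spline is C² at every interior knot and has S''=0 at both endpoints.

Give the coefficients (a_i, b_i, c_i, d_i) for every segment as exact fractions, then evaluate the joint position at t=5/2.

Δ: Δ0=5, Δ1=1/2, Δ2=-3, Δ3=9/2
row 1: diag=6, rhs=-27; c'=1/3, d'=-9/2
row 2: denom=8−2·1/3=22/3; d'=(-21−2·-9/2)/(22/3)=-18/11
row 3: denom=8−2·3/11=82/11; d'=(45−2·-18/11)/(82/11)=531/82
back: M3=531/82
back: M2=-18/11−3/11·531/82=-279/82
back: M1=-9/2−1/3·-279/82=-138/41
M: M0=0, M1=-138/41, M2=-279/82, M3=531/82, M4=0
seg 0: a=-4, c=M0/2=0, d=(M1−M0)/(6·1)=-23/41, b=Δ0−h0·(2M0+M1)/6=228/41
seg 1: a=1, c=M1/2=-69/41, d=(M2−M1)/(6·2)=-1/328, b=Δ1−h1·(2M1+M2)/6=159/41
seg 2: a=2, c=M2/2=-279/164, d=(M3−M2)/(6·2)=135/164, b=Δ2−h2·(2M2+M3)/6=-237/82
seg 3: a=-4, c=M3/2=531/164, d=(M4−M3)/(6·2)=-177/328, b=Δ3−h3·(2M3+M4)/6=15/82
t_q=5/2 → seg 1, τ=3/2; S=1+159/41·τ+-69/41·τ²+-1/328·τ³=7925/2624

  seg 0: a=-4 b=228/41 c=0 d=-23/41
  seg 1: a=1 b=159/41 c=-69/41 d=-1/328
  seg 2: a=2 b=-237/82 c=-279/164 d=135/164
  seg 3: a=-4 b=15/82 c=531/164 d=-177/328
S(5/2) = 7925/2624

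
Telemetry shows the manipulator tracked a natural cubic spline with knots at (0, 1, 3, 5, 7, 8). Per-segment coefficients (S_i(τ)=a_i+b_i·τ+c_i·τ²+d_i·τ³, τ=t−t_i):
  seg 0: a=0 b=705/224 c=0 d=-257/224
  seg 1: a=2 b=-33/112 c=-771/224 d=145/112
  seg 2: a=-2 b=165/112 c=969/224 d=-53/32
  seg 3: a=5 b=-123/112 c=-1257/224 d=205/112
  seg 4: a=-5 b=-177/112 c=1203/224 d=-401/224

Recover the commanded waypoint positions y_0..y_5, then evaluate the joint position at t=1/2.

y_0 = S_0(0) = a_0 = 0
y_1 = S_1(0) = a_1 = 2
y_2 = S_2(0) = a_2 = -2
y_3 = S_3(0) = a_3 = 5
y_4 = S_4(0) = a_4 = -5
y_5 = S_4(1) = -3
t_q=1/2 is in segment 0 (τ=1/2); S_0(τ)=2563/1792

y_0=0 y_1=2 y_2=-2 y_3=5 y_4=-5 y_5=-3
S(1/2) = 2563/1792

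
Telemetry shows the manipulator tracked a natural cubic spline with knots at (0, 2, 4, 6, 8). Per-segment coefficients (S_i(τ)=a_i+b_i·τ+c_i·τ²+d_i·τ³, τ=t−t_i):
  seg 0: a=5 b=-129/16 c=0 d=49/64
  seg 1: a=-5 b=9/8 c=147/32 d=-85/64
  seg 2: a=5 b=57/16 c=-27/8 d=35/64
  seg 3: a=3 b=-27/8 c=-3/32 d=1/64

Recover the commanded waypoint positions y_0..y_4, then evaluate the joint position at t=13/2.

y_0=5 y_1=-5 y_2=5 y_3=3 y_4=-4
S(13/2) = 661/512

y_0 = S_0(0) = a_0 = 5
y_1 = S_1(0) = a_1 = -5
y_2 = S_2(0) = a_2 = 5
y_3 = S_3(0) = a_3 = 3
y_4 = S_3(2) = -4
t_q=13/2 is in segment 3 (τ=1/2); S_3(τ)=661/512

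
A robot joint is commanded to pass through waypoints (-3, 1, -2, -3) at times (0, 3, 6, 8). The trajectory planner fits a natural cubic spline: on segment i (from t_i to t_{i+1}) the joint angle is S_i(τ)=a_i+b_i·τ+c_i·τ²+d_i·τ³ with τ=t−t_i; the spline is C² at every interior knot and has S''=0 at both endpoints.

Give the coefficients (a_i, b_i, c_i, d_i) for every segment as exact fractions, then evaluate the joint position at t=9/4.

Δ: Δ0=4/3, Δ1=-1, Δ2=-1/2
row 1: diag=12, rhs=-14; c'=1/4, d'=-7/6
row 2: denom=10−3·1/4=37/4; d'=(3−3·-7/6)/(37/4)=26/37
back: M2=26/37
back: M1=-7/6−1/4·26/37=-149/111
M: M0=0, M1=-149/111, M2=26/37, M3=0
seg 0: a=-3, c=M0/2=0, d=(M1−M0)/(6·3)=-149/1998, b=Δ0−h0·(2M0+M1)/6=445/222
seg 1: a=1, c=M1/2=-149/222, d=(M2−M1)/(6·3)=227/1998, b=Δ1−h1·(2M1+M2)/6=-1/111
seg 2: a=-2, c=M2/2=13/37, d=(M3−M2)/(6·2)=-13/222, b=Δ2−h2·(2M2+M3)/6=-215/222
t_q=9/4 → seg 0, τ=9/4; S=-3+445/222·τ+0·τ²+-149/1998·τ³=3129/4736

  seg 0: a=-3 b=445/222 c=0 d=-149/1998
  seg 1: a=1 b=-1/111 c=-149/222 d=227/1998
  seg 2: a=-2 b=-215/222 c=13/37 d=-13/222
S(9/4) = 3129/4736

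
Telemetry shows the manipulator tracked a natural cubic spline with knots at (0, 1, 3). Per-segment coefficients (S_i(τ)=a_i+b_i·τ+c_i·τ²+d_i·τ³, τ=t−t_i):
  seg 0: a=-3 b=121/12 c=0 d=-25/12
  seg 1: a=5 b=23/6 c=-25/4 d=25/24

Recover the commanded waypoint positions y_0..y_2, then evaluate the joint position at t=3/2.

y_0=-3 y_1=5 y_2=-4
S(3/2) = 351/64

y_0 = S_0(0) = a_0 = -3
y_1 = S_1(0) = a_1 = 5
y_2 = S_1(2) = -4
t_q=3/2 is in segment 1 (τ=1/2); S_1(τ)=351/64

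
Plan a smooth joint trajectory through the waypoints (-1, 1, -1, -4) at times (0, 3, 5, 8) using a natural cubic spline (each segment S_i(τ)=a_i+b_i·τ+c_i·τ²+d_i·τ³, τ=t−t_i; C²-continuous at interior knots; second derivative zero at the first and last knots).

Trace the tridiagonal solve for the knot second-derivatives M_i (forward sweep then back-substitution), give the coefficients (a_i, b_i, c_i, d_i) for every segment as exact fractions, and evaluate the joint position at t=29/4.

  seg 0: a=-1 b=19/16 c=0 d=-25/432
  seg 1: a=1 b=-3/8 c=-25/48 d=5/48
  seg 2: a=-1 b=-29/24 c=5/48 d=-5/432
S(29/4) = -3403/1024

Δ: Δ0=2/3, Δ1=-1, Δ2=-1
row 1: diag=10, rhs=-10; c'=1/5, d'=-1
row 2: denom=10−2·1/5=48/5; d'=(0−2·-1)/(48/5)=5/24
back: M2=5/24
back: M1=-1−1/5·5/24=-25/24
M: M0=0, M1=-25/24, M2=5/24, M3=0
seg 0: a=-1, c=M0/2=0, d=(M1−M0)/(6·3)=-25/432, b=Δ0−h0·(2M0+M1)/6=19/16
seg 1: a=1, c=M1/2=-25/48, d=(M2−M1)/(6·2)=5/48, b=Δ1−h1·(2M1+M2)/6=-3/8
seg 2: a=-1, c=M2/2=5/48, d=(M3−M2)/(6·3)=-5/432, b=Δ2−h2·(2M2+M3)/6=-29/24
t_q=29/4 → seg 2, τ=9/4; S=-1+-29/24·τ+5/48·τ²+-5/432·τ³=-3403/1024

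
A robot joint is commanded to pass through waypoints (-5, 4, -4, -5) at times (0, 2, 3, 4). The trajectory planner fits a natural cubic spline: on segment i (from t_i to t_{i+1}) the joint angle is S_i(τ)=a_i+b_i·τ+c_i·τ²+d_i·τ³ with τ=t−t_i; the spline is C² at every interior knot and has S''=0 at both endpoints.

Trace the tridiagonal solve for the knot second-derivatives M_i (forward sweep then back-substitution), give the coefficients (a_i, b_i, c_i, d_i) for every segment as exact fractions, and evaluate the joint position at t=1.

Δ: Δ0=9/2, Δ1=-8, Δ2=-1
row 1: diag=6, rhs=-75; c'=1/6, d'=-25/2
row 2: denom=4−1·1/6=23/6; d'=(42−1·-25/2)/(23/6)=327/23
back: M2=327/23
back: M1=-25/2−1/6·327/23=-342/23
M: M0=0, M1=-342/23, M2=327/23, M3=0
seg 0: a=-5, c=M0/2=0, d=(M1−M0)/(6·2)=-57/46, b=Δ0−h0·(2M0+M1)/6=435/46
seg 1: a=4, c=M1/2=-171/23, d=(M2−M1)/(6·1)=223/46, b=Δ1−h1·(2M1+M2)/6=-249/46
seg 2: a=-4, c=M2/2=327/46, d=(M3−M2)/(6·1)=-109/46, b=Δ2−h2·(2M2+M3)/6=-132/23
t_q=1 → seg 0, τ=1; S=-5+435/46·τ+0·τ²+-57/46·τ³=74/23

  seg 0: a=-5 b=435/46 c=0 d=-57/46
  seg 1: a=4 b=-249/46 c=-171/23 d=223/46
  seg 2: a=-4 b=-132/23 c=327/46 d=-109/46
S(1) = 74/23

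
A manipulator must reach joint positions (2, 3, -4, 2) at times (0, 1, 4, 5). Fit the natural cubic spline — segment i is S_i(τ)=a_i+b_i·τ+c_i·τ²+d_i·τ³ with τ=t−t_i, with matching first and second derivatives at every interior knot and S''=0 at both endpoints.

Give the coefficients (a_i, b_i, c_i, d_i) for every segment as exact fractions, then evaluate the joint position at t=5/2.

  seg 0: a=2 b=64/33 c=0 d=-31/33
  seg 1: a=3 b=-29/33 c=-31/11 d=7/9
  seg 2: a=-4 b=106/33 c=46/11 d=-46/33
S(5/2) = -179/88

Δ: Δ0=1, Δ1=-7/3, Δ2=6
row 1: diag=8, rhs=-20; c'=3/8, d'=-5/2
row 2: denom=8−3·3/8=55/8; d'=(50−3·-5/2)/(55/8)=92/11
back: M2=92/11
back: M1=-5/2−3/8·92/11=-62/11
M: M0=0, M1=-62/11, M2=92/11, M3=0
seg 0: a=2, c=M0/2=0, d=(M1−M0)/(6·1)=-31/33, b=Δ0−h0·(2M0+M1)/6=64/33
seg 1: a=3, c=M1/2=-31/11, d=(M2−M1)/(6·3)=7/9, b=Δ1−h1·(2M1+M2)/6=-29/33
seg 2: a=-4, c=M2/2=46/11, d=(M3−M2)/(6·1)=-46/33, b=Δ2−h2·(2M2+M3)/6=106/33
t_q=5/2 → seg 1, τ=3/2; S=3+-29/33·τ+-31/11·τ²+7/9·τ³=-179/88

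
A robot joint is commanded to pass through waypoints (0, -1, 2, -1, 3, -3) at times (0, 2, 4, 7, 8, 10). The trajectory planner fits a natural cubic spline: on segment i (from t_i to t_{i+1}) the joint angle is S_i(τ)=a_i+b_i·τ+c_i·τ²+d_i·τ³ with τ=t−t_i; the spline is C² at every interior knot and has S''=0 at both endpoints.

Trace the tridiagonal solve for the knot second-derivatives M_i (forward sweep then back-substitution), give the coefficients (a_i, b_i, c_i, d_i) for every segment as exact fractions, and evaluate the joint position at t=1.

Δ: Δ0=-1/2, Δ1=3/2, Δ2=-1, Δ3=4, Δ4=-3
row 1: diag=8, rhs=12; c'=1/4, d'=3/2
row 2: denom=10−2·1/4=19/2; d'=(-15−2·3/2)/(19/2)=-36/19
row 3: denom=8−3·6/19=134/19; d'=(30−3·-36/19)/(134/19)=339/67
row 4: denom=6−1·19/134=785/134; d'=(-42−1·339/67)/(785/134)=-6306/785
back: M4=-6306/785
back: M3=339/67−19/134·-6306/785=4866/785
back: M2=-36/19−6/19·4866/785=-3024/785
back: M1=3/2−1/4·-3024/785=3867/1570
M: M0=0, M1=3867/1570, M2=-3024/785, M3=4866/785, M4=-6306/785, M5=0
seg 0: a=0, c=M0/2=0, d=(M1−M0)/(6·2)=1289/6280, b=Δ0−h0·(2M0+M1)/6=-1037/785
seg 1: a=-1, c=M1/2=3867/3140, d=(M2−M1)/(6·2)=-661/1256, b=Δ1−h1·(2M1+M2)/6=1793/1570
seg 2: a=2, c=M2/2=-1512/785, d=(M3−M2)/(6·3)=263/471, b=Δ2−h2·(2M2+M3)/6=-194/785
seg 3: a=-1, c=M3/2=2433/785, d=(M4−M3)/(6·1)=-1862/785, b=Δ3−h3·(2M3+M4)/6=2569/785
seg 4: a=3, c=M4/2=-3153/785, d=(M5−M4)/(6·2)=1051/1570, b=Δ4−h4·(2M4+M5)/6=1849/785
t_q=1 → seg 0, τ=1; S=0+-1037/785·τ+0·τ²+1289/6280·τ³=-7007/6280

  seg 0: a=0 b=-1037/785 c=0 d=1289/6280
  seg 1: a=-1 b=1793/1570 c=3867/3140 d=-661/1256
  seg 2: a=2 b=-194/785 c=-1512/785 d=263/471
  seg 3: a=-1 b=2569/785 c=2433/785 d=-1862/785
  seg 4: a=3 b=1849/785 c=-3153/785 d=1051/1570
S(1) = -7007/6280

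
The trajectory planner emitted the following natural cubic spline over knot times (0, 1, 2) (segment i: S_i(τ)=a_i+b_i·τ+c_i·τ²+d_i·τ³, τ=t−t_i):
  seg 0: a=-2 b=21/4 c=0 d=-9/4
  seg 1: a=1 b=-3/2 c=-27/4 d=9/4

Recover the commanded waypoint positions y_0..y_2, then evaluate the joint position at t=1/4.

y_0 = S_0(0) = a_0 = -2
y_1 = S_1(0) = a_1 = 1
y_2 = S_1(1) = -5
t_q=1/4 is in segment 0 (τ=1/4); S_0(τ)=-185/256

y_0=-2 y_1=1 y_2=-5
S(1/4) = -185/256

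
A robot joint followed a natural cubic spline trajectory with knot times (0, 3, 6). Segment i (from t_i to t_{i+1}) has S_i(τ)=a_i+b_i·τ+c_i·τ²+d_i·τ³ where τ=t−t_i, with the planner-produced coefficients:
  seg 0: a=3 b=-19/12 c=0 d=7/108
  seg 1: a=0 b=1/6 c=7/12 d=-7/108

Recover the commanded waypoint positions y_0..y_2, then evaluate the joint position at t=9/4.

y_0 = S_0(0) = a_0 = 3
y_1 = S_1(0) = a_1 = 0
y_2 = S_1(3) = 4
t_q=9/4 is in segment 0 (τ=9/4); S_0(τ)=45/256

y_0=3 y_1=0 y_2=4
S(9/4) = 45/256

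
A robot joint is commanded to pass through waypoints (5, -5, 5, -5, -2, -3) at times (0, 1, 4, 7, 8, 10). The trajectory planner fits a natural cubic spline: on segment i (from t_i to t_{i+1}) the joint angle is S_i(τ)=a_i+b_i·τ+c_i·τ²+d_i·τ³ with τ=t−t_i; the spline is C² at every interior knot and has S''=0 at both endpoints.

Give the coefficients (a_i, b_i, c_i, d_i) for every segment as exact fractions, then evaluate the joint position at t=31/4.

Δ: Δ0=-10, Δ1=10/3, Δ2=-10/3, Δ3=3, Δ4=-1/2
row 1: diag=8, rhs=80; c'=3/8, d'=10
row 2: denom=12−3·3/8=87/8; d'=(-40−3·10)/(87/8)=-560/87
row 3: denom=8−3·8/29=208/29; d'=(38−3·-560/87)/(208/29)=831/104
row 4: denom=6−1·29/208=1219/208; d'=(-21−1·831/104)/(1219/208)=-6030/1219
back: M4=-6030/1219
back: M3=831/104−29/208·-6030/1219=10581/1219
back: M2=-560/87−8/29·10581/1219=-32296/3657
back: M1=10−3/8·-32296/3657=16227/1219
M: M0=0, M1=16227/1219, M2=-32296/3657, M3=10581/1219, M4=-6030/1219, M5=0
seg 0: a=5, c=M0/2=0, d=(M1−M0)/(6·1)=5409/2438, b=Δ0−h0·(2M0+M1)/6=-29789/2438
seg 1: a=-5, c=M1/2=16227/2438, d=(M2−M1)/(6·3)=-80977/65826, b=Δ1−h1·(2M1+M2)/6=-6781/1219
seg 2: a=5, c=M2/2=-16148/3657, d=(M3−M2)/(6·3)=64039/65826, b=Δ2−h2·(2M2+M3)/6=2823/2438
seg 3: a=-5, c=M3/2=10581/2438, d=(M4−M3)/(6·1)=-5537/2438, b=Δ3−h3·(2M3+M4)/6=1135/1219
seg 4: a=-2, c=M4/2=-3015/1219, d=(M5−M4)/(6·2)=1005/2438, b=Δ4−h4·(2M4+M5)/6=6821/2438
t_q=31/4 → seg 3, τ=3/4; S=-5+1135/1219·τ+10581/2438·τ²+-5537/2438·τ³=-19121/6784

  seg 0: a=5 b=-29789/2438 c=0 d=5409/2438
  seg 1: a=-5 b=-6781/1219 c=16227/2438 d=-80977/65826
  seg 2: a=5 b=2823/2438 c=-16148/3657 d=64039/65826
  seg 3: a=-5 b=1135/1219 c=10581/2438 d=-5537/2438
  seg 4: a=-2 b=6821/2438 c=-3015/1219 d=1005/2438
S(31/4) = -19121/6784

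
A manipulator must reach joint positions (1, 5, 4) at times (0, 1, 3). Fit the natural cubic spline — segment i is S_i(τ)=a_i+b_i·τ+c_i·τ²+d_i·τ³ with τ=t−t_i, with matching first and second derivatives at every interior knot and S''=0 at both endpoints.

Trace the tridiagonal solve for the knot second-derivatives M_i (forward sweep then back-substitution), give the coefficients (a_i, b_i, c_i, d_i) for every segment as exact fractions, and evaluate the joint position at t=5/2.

  seg 0: a=1 b=19/4 c=0 d=-3/4
  seg 1: a=5 b=5/2 c=-9/4 d=3/8
S(5/2) = 317/64

Δ: Δ0=4, Δ1=-1/2
row 1: diag=6, rhs=-27; c'=1/3, d'=-9/2
back: M1=-9/2
M: M0=0, M1=-9/2, M2=0
seg 0: a=1, c=M0/2=0, d=(M1−M0)/(6·1)=-3/4, b=Δ0−h0·(2M0+M1)/6=19/4
seg 1: a=5, c=M1/2=-9/4, d=(M2−M1)/(6·2)=3/8, b=Δ1−h1·(2M1+M2)/6=5/2
t_q=5/2 → seg 1, τ=3/2; S=5+5/2·τ+-9/4·τ²+3/8·τ³=317/64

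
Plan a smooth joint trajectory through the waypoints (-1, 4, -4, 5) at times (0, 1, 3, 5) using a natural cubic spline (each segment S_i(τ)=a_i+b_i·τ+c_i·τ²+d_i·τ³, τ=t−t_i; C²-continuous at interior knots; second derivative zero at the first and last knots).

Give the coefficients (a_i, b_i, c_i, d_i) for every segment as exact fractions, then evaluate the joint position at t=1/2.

  seg 0: a=-1 b=309/44 c=0 d=-89/44
  seg 1: a=4 b=21/22 c=-267/44 d=79/44
  seg 2: a=-4 b=-39/22 c=207/44 d=-69/88
S(1/2) = 795/352

Δ: Δ0=5, Δ1=-4, Δ2=9/2
row 1: diag=6, rhs=-54; c'=1/3, d'=-9
row 2: denom=8−2·1/3=22/3; d'=(51−2·-9)/(22/3)=207/22
back: M2=207/22
back: M1=-9−1/3·207/22=-267/22
M: M0=0, M1=-267/22, M2=207/22, M3=0
seg 0: a=-1, c=M0/2=0, d=(M1−M0)/(6·1)=-89/44, b=Δ0−h0·(2M0+M1)/6=309/44
seg 1: a=4, c=M1/2=-267/44, d=(M2−M1)/(6·2)=79/44, b=Δ1−h1·(2M1+M2)/6=21/22
seg 2: a=-4, c=M2/2=207/44, d=(M3−M2)/(6·2)=-69/88, b=Δ2−h2·(2M2+M3)/6=-39/22
t_q=1/2 → seg 0, τ=1/2; S=-1+309/44·τ+0·τ²+-89/44·τ³=795/352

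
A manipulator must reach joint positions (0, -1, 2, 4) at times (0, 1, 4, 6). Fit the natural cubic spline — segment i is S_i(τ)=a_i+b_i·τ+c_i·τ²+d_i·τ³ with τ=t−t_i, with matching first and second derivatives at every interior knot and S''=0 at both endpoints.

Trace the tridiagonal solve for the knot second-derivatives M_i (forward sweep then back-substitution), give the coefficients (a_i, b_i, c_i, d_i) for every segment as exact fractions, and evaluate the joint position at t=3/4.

  seg 0: a=0 b=-91/71 c=0 d=20/71
  seg 1: a=-1 b=-31/71 c=60/71 d=-26/213
  seg 2: a=2 b=95/71 c=-18/71 d=3/71
S(3/4) = -957/1136

Δ: Δ0=-1, Δ1=1, Δ2=1
row 1: diag=8, rhs=12; c'=3/8, d'=3/2
row 2: denom=10−3·3/8=71/8; d'=(0−3·3/2)/(71/8)=-36/71
back: M2=-36/71
back: M1=3/2−3/8·-36/71=120/71
M: M0=0, M1=120/71, M2=-36/71, M3=0
seg 0: a=0, c=M0/2=0, d=(M1−M0)/(6·1)=20/71, b=Δ0−h0·(2M0+M1)/6=-91/71
seg 1: a=-1, c=M1/2=60/71, d=(M2−M1)/(6·3)=-26/213, b=Δ1−h1·(2M1+M2)/6=-31/71
seg 2: a=2, c=M2/2=-18/71, d=(M3−M2)/(6·2)=3/71, b=Δ2−h2·(2M2+M3)/6=95/71
t_q=3/4 → seg 0, τ=3/4; S=0+-91/71·τ+0·τ²+20/71·τ³=-957/1136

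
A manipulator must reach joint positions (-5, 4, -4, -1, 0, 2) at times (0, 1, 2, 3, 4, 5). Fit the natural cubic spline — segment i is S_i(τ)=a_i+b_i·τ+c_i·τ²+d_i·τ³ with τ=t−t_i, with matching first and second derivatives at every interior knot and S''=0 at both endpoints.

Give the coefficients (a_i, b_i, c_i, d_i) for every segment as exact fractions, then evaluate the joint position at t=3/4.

Δ: Δ0=9, Δ1=-8, Δ2=3, Δ3=1, Δ4=2
row 1: diag=4, rhs=-102; c'=1/4, d'=-51/2
row 2: denom=4−1·1/4=15/4; d'=(66−1·-51/2)/(15/4)=122/5
row 3: denom=4−1·4/15=56/15; d'=(-12−1·122/5)/(56/15)=-39/4
row 4: denom=4−1·15/56=209/56; d'=(6−1·-39/4)/(209/56)=882/209
back: M4=882/209
back: M3=-39/4−15/56·882/209=-2274/209
back: M2=122/5−4/15·-2274/209=5706/209
back: M1=-51/2−1/4·5706/209=-6756/209
M: M0=0, M1=-6756/209, M2=5706/209, M3=-2274/209, M4=882/209, M5=0
seg 0: a=-5, c=M0/2=0, d=(M1−M0)/(6·1)=-1126/209, b=Δ0−h0·(2M0+M1)/6=3007/209
seg 1: a=4, c=M1/2=-3378/209, d=(M2−M1)/(6·1)=2077/209, b=Δ1−h1·(2M1+M2)/6=-371/209
seg 2: a=-4, c=M2/2=2853/209, d=(M3−M2)/(6·1)=-70/11, b=Δ2−h2·(2M2+M3)/6=-896/209
seg 3: a=-1, c=M3/2=-1137/209, d=(M4−M3)/(6·1)=526/209, b=Δ3−h3·(2M3+M4)/6=820/209
seg 4: a=0, c=M4/2=441/209, d=(M5−M4)/(6·1)=-147/209, b=Δ4−h4·(2M4+M5)/6=124/209
t_q=3/4 → seg 0, τ=3/4; S=-5+3007/209·τ+0·τ²+-1126/209·τ³=23527/6688

  seg 0: a=-5 b=3007/209 c=0 d=-1126/209
  seg 1: a=4 b=-371/209 c=-3378/209 d=2077/209
  seg 2: a=-4 b=-896/209 c=2853/209 d=-70/11
  seg 3: a=-1 b=820/209 c=-1137/209 d=526/209
  seg 4: a=0 b=124/209 c=441/209 d=-147/209
S(3/4) = 23527/6688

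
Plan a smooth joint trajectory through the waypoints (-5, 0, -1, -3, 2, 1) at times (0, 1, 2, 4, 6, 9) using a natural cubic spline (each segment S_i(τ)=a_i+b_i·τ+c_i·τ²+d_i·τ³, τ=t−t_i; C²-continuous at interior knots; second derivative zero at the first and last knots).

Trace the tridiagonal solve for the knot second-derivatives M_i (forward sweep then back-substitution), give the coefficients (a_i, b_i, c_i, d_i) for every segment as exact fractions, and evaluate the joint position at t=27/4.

  seg 0: a=-5 b=7766/1191 c=0 d=-1811/1191
  seg 1: a=0 b=2333/1191 c=-1811/397 d=1909/1191
  seg 2: a=-1 b=-2806/1191 c=98/397 d=1027/4764
  seg 3: a=-3 b=1451/1191 c=1223/794 d=-4285/9528
  seg 4: a=2 b=4723/2382 c=-1839/1588 d=613/4764
S(27/4) = 293713/101632

Δ: Δ0=5, Δ1=-1, Δ2=-1, Δ3=5/2, Δ4=-1/3
row 1: diag=4, rhs=-36; c'=1/4, d'=-9
row 2: denom=6−1·1/4=23/4; d'=(0−1·-9)/(23/4)=36/23
row 3: denom=8−2·8/23=168/23; d'=(21−2·36/23)/(168/23)=137/56
row 4: denom=10−2·23/84=397/42; d'=(-17−2·137/56)/(397/42)=-1839/794
back: M4=-1839/794
back: M3=137/56−23/84·-1839/794=1223/397
back: M2=36/23−8/23·1223/397=196/397
back: M1=-9−1/4·196/397=-3622/397
M: M0=0, M1=-3622/397, M2=196/397, M3=1223/397, M4=-1839/794, M5=0
seg 0: a=-5, c=M0/2=0, d=(M1−M0)/(6·1)=-1811/1191, b=Δ0−h0·(2M0+M1)/6=7766/1191
seg 1: a=0, c=M1/2=-1811/397, d=(M2−M1)/(6·1)=1909/1191, b=Δ1−h1·(2M1+M2)/6=2333/1191
seg 2: a=-1, c=M2/2=98/397, d=(M3−M2)/(6·2)=1027/4764, b=Δ2−h2·(2M2+M3)/6=-2806/1191
seg 3: a=-3, c=M3/2=1223/794, d=(M4−M3)/(6·2)=-4285/9528, b=Δ3−h3·(2M3+M4)/6=1451/1191
seg 4: a=2, c=M4/2=-1839/1588, d=(M5−M4)/(6·3)=613/4764, b=Δ4−h4·(2M4+M5)/6=4723/2382
t_q=27/4 → seg 4, τ=3/4; S=2+4723/2382·τ+-1839/1588·τ²+613/4764·τ³=293713/101632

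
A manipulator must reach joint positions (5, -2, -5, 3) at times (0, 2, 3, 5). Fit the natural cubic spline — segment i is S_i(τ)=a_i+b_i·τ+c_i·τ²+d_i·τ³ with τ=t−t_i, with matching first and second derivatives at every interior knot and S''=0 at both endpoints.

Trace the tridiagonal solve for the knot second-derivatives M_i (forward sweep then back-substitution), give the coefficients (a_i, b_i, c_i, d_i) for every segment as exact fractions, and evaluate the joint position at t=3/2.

Δ: Δ0=-7/2, Δ1=-3, Δ2=4
row 1: diag=6, rhs=3; c'=1/6, d'=1/2
row 2: denom=6−1·1/6=35/6; d'=(42−1·1/2)/(35/6)=249/35
back: M2=249/35
back: M1=1/2−1/6·249/35=-24/35
M: M0=0, M1=-24/35, M2=249/35, M3=0
seg 0: a=5, c=M0/2=0, d=(M1−M0)/(6·2)=-2/35, b=Δ0−h0·(2M0+M1)/6=-229/70
seg 1: a=-2, c=M1/2=-12/35, d=(M2−M1)/(6·1)=13/10, b=Δ1−h1·(2M1+M2)/6=-277/70
seg 2: a=-5, c=M2/2=249/70, d=(M3−M2)/(6·2)=-83/140, b=Δ2−h2·(2M2+M3)/6=-26/35
t_q=3/2 → seg 0, τ=3/2; S=5+-229/70·τ+0·τ²+-2/35·τ³=-1/10

  seg 0: a=5 b=-229/70 c=0 d=-2/35
  seg 1: a=-2 b=-277/70 c=-12/35 d=13/10
  seg 2: a=-5 b=-26/35 c=249/70 d=-83/140
S(3/2) = -1/10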